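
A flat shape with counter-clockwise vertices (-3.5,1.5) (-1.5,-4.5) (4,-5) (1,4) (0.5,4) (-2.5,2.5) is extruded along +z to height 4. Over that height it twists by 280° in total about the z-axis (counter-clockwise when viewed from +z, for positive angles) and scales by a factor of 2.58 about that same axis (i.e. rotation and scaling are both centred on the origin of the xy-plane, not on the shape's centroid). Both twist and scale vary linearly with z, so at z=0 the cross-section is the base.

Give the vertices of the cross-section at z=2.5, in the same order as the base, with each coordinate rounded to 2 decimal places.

t = z/height = 2.5/4 = 0.625
s = 1 + (scale-1)·z/height = 1 + (2.58-1)·2.5/4 = 1.987500
θ = twist·z/height = 280°·2.5/4 = 175.0000° = 3.054326 rad
cos θ = -0.996195, sin θ = 0.087156 (intermediates below are computed at full precision and shown rounded to 5 d.p.)
v1: (-3.5,1.5) → rotate → (3.35595,-1.79934) → ×s → (6.66995,-3.57618) → (6.67,-3.58)
v2: (-1.5,-4.5) → rotate → (1.88649,4.35214) → ×s → (3.74940,8.64988) → (3.75,8.65)
v3: (4,-5) → rotate → (-3.54900,5.32960) → ×s → (-7.05364,10.59257) → (-7.05,10.59)
v4: (1,4) → rotate → (-1.34482,-3.89762) → ×s → (-2.67283,-7.74653) → (-2.67,-7.75)
v5: (0.5,4) → rotate → (-0.84672,-3.94120) → ×s → (-1.68286,-7.83314) → (-1.68,-7.83)
v6: (-2.5,2.5) → rotate → (2.27260,-2.70838) → ×s → (4.51679,-5.38290) → (4.52,-5.38)

Cross-section at z=2.5: (6.67,-3.58) (3.75,8.65) (-7.05,10.59) (-2.67,-7.75) (-1.68,-7.83) (4.52,-5.38)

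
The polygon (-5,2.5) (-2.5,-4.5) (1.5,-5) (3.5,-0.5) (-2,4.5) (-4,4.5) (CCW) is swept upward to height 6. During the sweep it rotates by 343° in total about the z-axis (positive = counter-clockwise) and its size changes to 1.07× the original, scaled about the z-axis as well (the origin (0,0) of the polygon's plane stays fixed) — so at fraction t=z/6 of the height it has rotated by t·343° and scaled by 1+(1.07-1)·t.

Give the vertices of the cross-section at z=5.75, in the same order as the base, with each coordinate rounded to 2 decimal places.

Cross-section at z=5.75: (-3.17,5.05) (-4.77,-2.72) (-1.40,-5.39) (2.91,-2.40) (0.67,5.21) (-1.15,6.32)

t = z/height = 5.75/6 = 0.958333
s = 1 + (scale-1)·z/height = 1 + (1.07-1)·5.75/6 = 1.067083
θ = twist·z/height = 343°·5.75/6 = 328.7083° = 5.737043 rad
cos θ = 0.854534, sin θ = -0.519395 (intermediates below are computed at full precision and shown rounded to 5 d.p.)
v1: (-5,2.5) → rotate → (-2.97418,4.73331) → ×s → (-3.17370,5.05084) → (-3.17,5.05)
v2: (-2.5,-4.5) → rotate → (-4.47361,-2.54692) → ×s → (-4.77372,-2.71777) → (-4.77,-2.72)
v3: (1.5,-5) → rotate → (-1.31517,-5.05176) → ×s → (-1.40340,-5.39065) → (-1.40,-5.39)
v4: (3.5,-0.5) → rotate → (2.73117,-2.24515) → ×s → (2.91439,-2.39576) → (2.91,-2.40)
v5: (-2,4.5) → rotate → (0.62821,4.88419) → ×s → (0.67035,5.21184) → (0.67,5.21)
v6: (-4,4.5) → rotate → (-1.08086,5.92298) → ×s → (-1.15337,6.32032) → (-1.15,6.32)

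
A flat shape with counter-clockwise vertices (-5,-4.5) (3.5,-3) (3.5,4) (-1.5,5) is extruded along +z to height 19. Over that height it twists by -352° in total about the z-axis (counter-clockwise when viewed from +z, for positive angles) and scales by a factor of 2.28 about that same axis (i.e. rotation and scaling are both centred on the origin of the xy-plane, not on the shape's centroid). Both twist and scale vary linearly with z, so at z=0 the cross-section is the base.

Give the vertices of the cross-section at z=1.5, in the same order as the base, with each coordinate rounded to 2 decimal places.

Cross-section at z=1.5: (-7.18,-1.82) (1.87,-4.72) (5.46,2.10) (1.11,5.64)

t = z/height = 1.5/19 = 0.0789474
s = 1 + (scale-1)·z/height = 1 + (2.28-1)·1.5/19 = 1.101053
θ = twist·z/height = -352°·1.5/19 = -27.7895° = -0.485018 rad
cos θ = 0.884667, sin θ = -0.466224 (intermediates below are computed at full precision and shown rounded to 5 d.p.)
v1: (-5,-4.5) → rotate → (-6.52134,-1.64988) → ×s → (-7.18034,-1.81660) → (-7.18,-1.82)
v2: (3.5,-3) → rotate → (1.69766,-4.28578) → ×s → (1.86921,-4.71887) → (1.87,-4.72)
v3: (3.5,4) → rotate → (4.96123,1.90688) → ×s → (5.46258,2.09958) → (5.46,2.10)
v4: (-1.5,5) → rotate → (1.00412,5.12267) → ×s → (1.10559,5.64033) → (1.11,5.64)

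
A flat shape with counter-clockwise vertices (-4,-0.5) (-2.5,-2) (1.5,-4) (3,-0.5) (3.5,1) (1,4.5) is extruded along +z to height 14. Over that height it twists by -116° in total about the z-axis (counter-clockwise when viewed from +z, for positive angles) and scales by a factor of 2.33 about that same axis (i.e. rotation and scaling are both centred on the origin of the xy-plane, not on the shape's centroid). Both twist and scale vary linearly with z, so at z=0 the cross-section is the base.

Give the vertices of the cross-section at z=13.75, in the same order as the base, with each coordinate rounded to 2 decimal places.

Cross-section at z=13.75: (2.69,8.90) (-1.88,7.14) (-9.84,0.58) (-3.86,-5.86) (-1.17,-8.31) (8.55,-6.32)

t = z/height = 13.75/14 = 0.982143
s = 1 + (scale-1)·z/height = 1 + (2.33-1)·13.75/14 = 2.306250
θ = twist·z/height = -116°·13.75/14 = -113.9286° = -1.988429 rad
cos θ = -0.405597, sin θ = -0.914052 (intermediates below are computed at full precision and shown rounded to 5 d.p.)
v1: (-4,-0.5) → rotate → (1.16536,3.85901) → ×s → (2.68762,8.89983) → (2.69,8.90)
v2: (-2.5,-2) → rotate → (-0.81411,3.09632) → ×s → (-1.87754,7.14090) → (-1.88,7.14)
v3: (1.5,-4) → rotate → (-4.26460,0.25131) → ×s → (-9.83524,0.57959) → (-9.84,0.58)
v4: (3,-0.5) → rotate → (-1.67382,-2.53936) → ×s → (-3.86024,-5.85639) → (-3.86,-5.86)
v5: (3.5,1) → rotate → (-0.50554,-3.60478) → ×s → (-1.16590,-8.31352) → (-1.17,-8.31)
v6: (1,4.5) → rotate → (3.70764,-2.73924) → ×s → (8.55073,-6.31737) → (8.55,-6.32)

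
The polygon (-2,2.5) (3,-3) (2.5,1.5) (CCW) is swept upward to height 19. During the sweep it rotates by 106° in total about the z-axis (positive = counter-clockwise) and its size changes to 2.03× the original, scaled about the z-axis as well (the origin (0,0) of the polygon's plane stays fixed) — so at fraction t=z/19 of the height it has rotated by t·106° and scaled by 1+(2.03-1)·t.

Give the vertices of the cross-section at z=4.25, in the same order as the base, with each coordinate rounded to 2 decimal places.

Cross-section at z=4.25: (-3.49,1.83) (4.86,-1.90) (2.07,2.93)

t = z/height = 4.25/19 = 0.223684
s = 1 + (scale-1)·z/height = 1 + (2.03-1)·4.25/19 = 1.230395
θ = twist·z/height = 106°·4.25/19 = 23.7105° = 0.413827 rad
cos θ = 0.915589, sin θ = 0.402116 (intermediates below are computed at full precision and shown rounded to 5 d.p.)
v1: (-2,2.5) → rotate → (-2.83647,1.48474) → ×s → (-3.48997,1.82682) → (-3.49,1.83)
v2: (3,-3) → rotate → (3.95311,-1.54042) → ×s → (4.86389,-1.89532) → (4.86,-1.90)
v3: (2.5,1.5) → rotate → (1.68580,2.37867) → ×s → (2.07420,2.92671) → (2.07,2.93)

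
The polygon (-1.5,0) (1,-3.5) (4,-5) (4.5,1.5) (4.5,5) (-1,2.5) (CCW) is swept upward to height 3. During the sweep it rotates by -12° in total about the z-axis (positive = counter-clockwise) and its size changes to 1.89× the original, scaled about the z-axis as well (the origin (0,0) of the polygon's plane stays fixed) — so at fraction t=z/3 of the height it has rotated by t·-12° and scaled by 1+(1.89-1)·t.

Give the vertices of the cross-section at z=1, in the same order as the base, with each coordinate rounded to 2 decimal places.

Cross-section at z=1: (-1.94,0.14) (0.98,-4.62) (4.72,-6.83) (5.96,1.53) (6.27,6.06) (-1.07,3.32)

t = z/height = 1/3 = 0.333333
s = 1 + (scale-1)·z/height = 1 + (1.89-1)·1/3 = 1.296667
θ = twist·z/height = -12°·1/3 = -4.0000° = -0.069813 rad
cos θ = 0.997564, sin θ = -0.069756 (intermediates below are computed at full precision and shown rounded to 5 d.p.)
v1: (-1.5,0) → rotate → (-1.49635,0.10463) → ×s → (-1.94026,0.13568) → (-1.94,0.14)
v2: (1,-3.5) → rotate → (0.75342,-3.56123) → ×s → (0.97693,-4.61773) → (0.98,-4.62)
v3: (4,-5) → rotate → (3.64147,-5.26685) → ×s → (4.72178,-6.82934) → (4.72,-6.83)
v4: (4.5,1.5) → rotate → (4.59367,1.18244) → ×s → (5.95646,1.53323) → (5.96,1.53)
v5: (4.5,5) → rotate → (4.83782,4.67392) → ×s → (6.27304,6.06051) → (6.27,6.06)
v6: (-1,2.5) → rotate → (-0.82317,2.56367) → ×s → (-1.06738,3.32422) → (-1.07,3.32)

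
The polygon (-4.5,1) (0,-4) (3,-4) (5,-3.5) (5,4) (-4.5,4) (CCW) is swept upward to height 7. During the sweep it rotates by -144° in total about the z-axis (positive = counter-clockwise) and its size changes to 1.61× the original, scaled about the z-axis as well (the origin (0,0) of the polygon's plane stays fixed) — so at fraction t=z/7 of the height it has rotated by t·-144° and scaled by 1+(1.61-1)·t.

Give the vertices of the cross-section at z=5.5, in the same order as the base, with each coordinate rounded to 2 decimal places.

t = z/height = 5.5/7 = 0.785714
s = 1 + (scale-1)·z/height = 1 + (1.61-1)·5.5/7 = 1.479286
θ = twist·z/height = -144°·5.5/7 = -113.1429° = -1.974715 rad
cos θ = -0.393025, sin θ = -0.919528 (intermediates below are computed at full precision and shown rounded to 5 d.p.)
v1: (-4.5,1) → rotate → (2.68814,3.74485) → ×s → (3.97653,5.53970) → (3.98,5.54)
v2: (0,-4) → rotate → (-3.67811,1.57210) → ×s → (-5.44098,2.32559) → (-5.44,2.33)
v3: (3,-4) → rotate → (-4.85719,-1.18648) → ×s → (-7.18517,-1.75515) → (-7.19,-1.76)
v4: (5,-3.5) → rotate → (-5.18347,-3.22205) → ×s → (-7.66784,-4.76633) → (-7.67,-4.77)
v5: (5,4) → rotate → (1.71299,-6.16974) → ×s → (2.53400,-9.12681) → (2.53,-9.13)
v6: (-4.5,4) → rotate → (5.44672,2.56577) → ×s → (8.05726,3.79551) → (8.06,3.80)

Cross-section at z=5.5: (3.98,5.54) (-5.44,2.33) (-7.19,-1.76) (-7.67,-4.77) (2.53,-9.13) (8.06,3.80)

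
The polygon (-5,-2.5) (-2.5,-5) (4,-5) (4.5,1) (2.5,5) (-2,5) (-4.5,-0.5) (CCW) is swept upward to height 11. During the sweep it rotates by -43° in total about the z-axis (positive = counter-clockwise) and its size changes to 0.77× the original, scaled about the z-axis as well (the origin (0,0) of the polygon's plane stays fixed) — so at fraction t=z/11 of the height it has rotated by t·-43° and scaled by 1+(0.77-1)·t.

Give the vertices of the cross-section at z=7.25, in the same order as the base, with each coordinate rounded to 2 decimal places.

t = z/height = 7.25/11 = 0.659091
s = 1 + (scale-1)·z/height = 1 + (0.77-1)·7.25/11 = 0.848409
θ = twist·z/height = -43°·7.25/11 = -28.3409° = -0.494642 rad
cos θ = 0.880139, sin θ = -0.474717 (intermediates below are computed at full precision and shown rounded to 5 d.p.)
v1: (-5,-2.5) → rotate → (-5.58749,0.17324) → ×s → (-4.74047,0.14698) → (-4.74,0.15)
v2: (-2.5,-5) → rotate → (-4.57393,-3.21390) → ×s → (-3.88056,-2.72670) → (-3.88,-2.73)
v3: (4,-5) → rotate → (1.14697,-6.29956) → ×s → (0.97310,-5.34460) → (0.97,-5.34)
v4: (4.5,1) → rotate → (4.43534,-1.25609) → ×s → (3.76298,-1.06568) → (3.76,-1.07)
v5: (2.5,5) → rotate → (4.57393,3.21390) → ×s → (3.88056,2.72670) → (3.88,2.73)
v6: (-2,5) → rotate → (0.61331,5.35013) → ×s → (0.52033,4.53910) → (0.52,4.54)
v7: (-4.5,-0.5) → rotate → (-4.19798,1.69616) → ×s → (-3.56161,1.43903) → (-3.56,1.44)

Cross-section at z=7.25: (-4.74,0.15) (-3.88,-2.73) (0.97,-5.34) (3.76,-1.07) (3.88,2.73) (0.52,4.54) (-3.56,1.44)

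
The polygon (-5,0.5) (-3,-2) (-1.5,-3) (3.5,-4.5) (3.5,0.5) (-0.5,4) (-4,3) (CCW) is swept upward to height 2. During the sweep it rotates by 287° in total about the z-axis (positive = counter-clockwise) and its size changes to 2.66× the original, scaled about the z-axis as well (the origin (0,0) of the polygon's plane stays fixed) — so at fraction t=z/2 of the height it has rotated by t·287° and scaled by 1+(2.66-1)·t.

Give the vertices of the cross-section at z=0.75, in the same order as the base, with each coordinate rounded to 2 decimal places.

t = z/height = 0.75/2 = 0.375
s = 1 + (scale-1)·z/height = 1 + (2.66-1)·0.75/2 = 1.622500
θ = twist·z/height = 287°·0.75/2 = 107.6250° = 1.878411 rad
cos θ = -0.302786, sin θ = 0.953059 (intermediates below are computed at full precision and shown rounded to 5 d.p.)
v1: (-5,0.5) → rotate → (1.03740,-4.91669) → ×s → (1.68318,-7.97732) → (1.68,-7.98)
v2: (-3,-2) → rotate → (2.81447,-2.25360) → ×s → (4.56649,-3.65647) → (4.57,-3.66)
v3: (-1.5,-3) → rotate → (3.31335,-0.52123) → ×s → (5.37592,-0.84570) → (5.38,-0.85)
v4: (3.5,-4.5) → rotate → (3.22901,4.69824) → ×s → (5.23907,7.62290) → (5.24,7.62)
v5: (3.5,0.5) → rotate → (-1.53628,3.18431) → ×s → (-2.49261,5.16655) → (-2.49,5.17)
v6: (-0.5,4) → rotate → (-3.66084,-1.68767) → ×s → (-5.93972,-2.73825) → (-5.94,-2.74)
v7: (-4,3) → rotate → (-1.64803,-4.72059) → ×s → (-2.67393,-7.65916) → (-2.67,-7.66)

Cross-section at z=0.75: (1.68,-7.98) (4.57,-3.66) (5.38,-0.85) (5.24,7.62) (-2.49,5.17) (-5.94,-2.74) (-2.67,-7.66)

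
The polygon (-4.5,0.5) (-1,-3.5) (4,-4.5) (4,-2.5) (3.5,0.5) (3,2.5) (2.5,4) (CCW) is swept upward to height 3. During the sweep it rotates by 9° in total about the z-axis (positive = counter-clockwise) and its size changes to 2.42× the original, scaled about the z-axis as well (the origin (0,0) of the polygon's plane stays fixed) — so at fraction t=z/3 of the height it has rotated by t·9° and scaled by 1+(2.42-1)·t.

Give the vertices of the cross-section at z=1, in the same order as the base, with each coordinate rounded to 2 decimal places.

t = z/height = 1/3 = 0.333333
s = 1 + (scale-1)·z/height = 1 + (2.42-1)·1/3 = 1.473333
θ = twist·z/height = 9°·1/3 = 3.0000° = 0.052360 rad
cos θ = 0.998630, sin θ = 0.052336 (intermediates below are computed at full precision and shown rounded to 5 d.p.)
v1: (-4.5,0.5) → rotate → (-4.52000,0.26380) → ×s → (-6.65947,0.38867) → (-6.66,0.39)
v2: (-1,-3.5) → rotate → (-0.81545,-3.54754) → ×s → (-1.20144,-5.22671) → (-1.20,-5.23)
v3: (4,-4.5) → rotate → (4.23003,-4.28449) → ×s → (6.23224,-6.31248) → (6.23,-6.31)
v4: (4,-2.5) → rotate → (4.12536,-2.28723) → ×s → (6.07803,-3.36985) → (6.08,-3.37)
v5: (3.5,0.5) → rotate → (3.46904,0.68249) → ×s → (5.11105,1.00554) → (5.11,1.01)
v6: (3,2.5) → rotate → (2.86505,2.65358) → ×s → (4.22117,3.90961) → (4.22,3.91)
v7: (2.5,4) → rotate → (2.28723,4.12536) → ×s → (3.36985,6.07803) → (3.37,6.08)

Cross-section at z=1: (-6.66,0.39) (-1.20,-5.23) (6.23,-6.31) (6.08,-3.37) (5.11,1.01) (4.22,3.91) (3.37,6.08)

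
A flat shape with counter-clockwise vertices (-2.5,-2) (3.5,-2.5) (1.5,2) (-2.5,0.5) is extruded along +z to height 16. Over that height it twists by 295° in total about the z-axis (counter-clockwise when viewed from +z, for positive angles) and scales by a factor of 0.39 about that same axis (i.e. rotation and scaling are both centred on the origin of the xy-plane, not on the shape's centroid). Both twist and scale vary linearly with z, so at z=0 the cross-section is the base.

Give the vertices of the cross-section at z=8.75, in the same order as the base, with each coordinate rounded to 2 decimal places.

Cross-section at z=8.75: (2.01,0.73) (-1.68,2.33) (-1.37,-0.94) (1.47,-0.85)

t = z/height = 8.75/16 = 0.546875
s = 1 + (scale-1)·z/height = 1 + (0.39-1)·8.75/16 = 0.666406
θ = twist·z/height = 295°·8.75/16 = 161.3281° = 2.815707 rad
cos θ = -0.947368, sin θ = 0.320148 (intermediates below are computed at full precision and shown rounded to 5 d.p.)
v1: (-2.5,-2) → rotate → (3.00871,1.09437) → ×s → (2.00503,0.72929) → (2.01,0.73)
v2: (3.5,-2.5) → rotate → (-2.51542,3.48894) → ×s → (-1.67629,2.32505) → (-1.68,2.33)
v3: (1.5,2) → rotate → (-2.06135,-1.41451) → ×s → (-1.37369,-0.94264) → (-1.37,-0.94)
v4: (-2.5,0.5) → rotate → (2.20834,-1.27405) → ×s → (1.47165,-0.84904) → (1.47,-0.85)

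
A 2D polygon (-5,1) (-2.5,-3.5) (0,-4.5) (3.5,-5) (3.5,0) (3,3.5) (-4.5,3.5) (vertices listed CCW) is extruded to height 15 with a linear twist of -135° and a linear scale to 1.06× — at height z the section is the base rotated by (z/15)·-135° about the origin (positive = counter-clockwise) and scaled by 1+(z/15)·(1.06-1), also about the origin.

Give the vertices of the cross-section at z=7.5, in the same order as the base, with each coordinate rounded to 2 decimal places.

t = z/height = 7.5/15 = 0.5
s = 1 + (scale-1)·z/height = 1 + (1.06-1)·7.5/15 = 1.030000
θ = twist·z/height = -135°·7.5/15 = -67.5000° = -1.178097 rad
cos θ = 0.382683, sin θ = -0.923880 (intermediates below are computed at full precision and shown rounded to 5 d.p.)
v1: (-5,1) → rotate → (-0.98954,5.00208) → ×s → (-1.01922,5.15214) → (-1.02,5.15)
v2: (-2.5,-3.5) → rotate → (-4.19029,0.97031) → ×s → (-4.31600,0.99942) → (-4.32,1.00)
v3: (0,-4.5) → rotate → (-4.15746,-1.72208) → ×s → (-4.28218,-1.77374) → (-4.28,-1.77)
v4: (3.5,-5) → rotate → (-3.28001,-5.14700) → ×s → (-3.37841,-5.30141) → (-3.38,-5.30)
v5: (3.5,0) → rotate → (1.33939,-3.23358) → ×s → (1.37957,-3.33059) → (1.38,-3.33)
v6: (3,3.5) → rotate → (4.38163,-1.43225) → ×s → (4.51308,-1.47521) → (4.51,-1.48)
v7: (-4.5,3.5) → rotate → (1.51150,5.49685) → ×s → (1.55685,5.66176) → (1.56,5.66)

Cross-section at z=7.5: (-1.02,5.15) (-4.32,1.00) (-4.28,-1.77) (-3.38,-5.30) (1.38,-3.33) (4.51,-1.48) (1.56,5.66)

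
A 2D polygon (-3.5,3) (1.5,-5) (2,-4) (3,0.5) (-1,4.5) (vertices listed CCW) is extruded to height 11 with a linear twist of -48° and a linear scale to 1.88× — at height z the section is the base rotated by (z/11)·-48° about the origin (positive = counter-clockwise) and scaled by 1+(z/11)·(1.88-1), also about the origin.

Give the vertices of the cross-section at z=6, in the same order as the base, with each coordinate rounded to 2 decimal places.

Cross-section at z=6: (-2.69,6.27) (-1.27,-7.62) (0.04,-6.62) (4.31,-1.29) (1.61,6.63)

t = z/height = 6/11 = 0.545455
s = 1 + (scale-1)·z/height = 1 + (1.88-1)·6/11 = 1.480000
θ = twist·z/height = -48°·6/11 = -26.1818° = -0.456959 rad
cos θ = 0.897398, sin θ = -0.441221 (intermediates below are computed at full precision and shown rounded to 5 d.p.)
v1: (-3.5,3) → rotate → (-1.81723,4.23647) → ×s → (-2.68950,6.26997) → (-2.69,6.27)
v2: (1.5,-5) → rotate → (-0.86001,-5.14882) → ×s → (-1.27281,-7.62026) → (-1.27,-7.62)
v3: (2,-4) → rotate → (0.02991,-4.47204) → ×s → (0.04427,-6.61861) → (0.04,-6.62)
v4: (3,0.5) → rotate → (2.91281,-0.87496) → ×s → (4.31095,-1.29495) → (4.31,-1.29)
v5: (-1,4.5) → rotate → (1.08810,4.47951) → ×s → (1.61038,6.62968) → (1.61,6.63)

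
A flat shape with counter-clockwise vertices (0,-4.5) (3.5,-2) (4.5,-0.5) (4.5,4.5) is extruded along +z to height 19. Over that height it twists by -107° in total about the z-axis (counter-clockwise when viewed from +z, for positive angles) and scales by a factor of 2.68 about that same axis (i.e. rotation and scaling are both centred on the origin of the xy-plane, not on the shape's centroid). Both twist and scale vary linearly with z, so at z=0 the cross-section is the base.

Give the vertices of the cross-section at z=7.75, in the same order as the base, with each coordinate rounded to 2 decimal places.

Cross-section at z=7.75: (-5.23,-5.49) (1.94,-6.51) (4.91,-5.84) (10.72,0.25)

t = z/height = 7.75/19 = 0.407895
s = 1 + (scale-1)·z/height = 1 + (2.68-1)·7.75/19 = 1.685263
θ = twist·z/height = -107°·7.75/19 = -43.6447° = -0.761744 rad
cos θ = 0.723633, sin θ = -0.690185 (intermediates below are computed at full precision and shown rounded to 5 d.p.)
v1: (0,-4.5) → rotate → (-3.10583,-3.25635) → ×s → (-5.23414,-5.48781) → (-5.23,-5.49)
v2: (3.5,-2) → rotate → (1.15235,-3.86291) → ×s → (1.94201,-6.51003) → (1.94,-6.51)
v3: (4.5,-0.5) → rotate → (2.91126,-3.46765) → ×s → (4.90623,-5.84390) → (4.91,-5.84)
v4: (4.5,4.5) → rotate → (6.36218,0.15052) → ×s → (10.72195,0.25366) → (10.72,0.25)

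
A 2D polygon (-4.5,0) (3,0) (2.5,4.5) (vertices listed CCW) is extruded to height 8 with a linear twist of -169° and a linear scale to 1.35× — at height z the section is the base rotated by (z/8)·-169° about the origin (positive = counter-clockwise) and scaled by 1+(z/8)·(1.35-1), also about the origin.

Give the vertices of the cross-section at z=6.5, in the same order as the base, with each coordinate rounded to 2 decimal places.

Cross-section at z=6.5: (4.25,3.92) (-2.83,-2.61) (1.56,-6.43)

t = z/height = 6.5/8 = 0.8125
s = 1 + (scale-1)·z/height = 1 + (1.35-1)·6.5/8 = 1.284375
θ = twist·z/height = -169°·6.5/8 = -137.3125° = -2.396555 rad
cos θ = -0.735063, sin θ = -0.677999 (intermediates below are computed at full precision and shown rounded to 5 d.p.)
v1: (-4.5,0) → rotate → (3.30778,3.05100) → ×s → (4.24843,3.91862) → (4.25,3.92)
v2: (3,0) → rotate → (-2.20519,-2.03400) → ×s → (-2.83229,-2.61242) → (-2.83,-2.61)
v3: (2.5,4.5) → rotate → (1.21334,-5.00278) → ×s → (1.55838,-6.42545) → (1.56,-6.43)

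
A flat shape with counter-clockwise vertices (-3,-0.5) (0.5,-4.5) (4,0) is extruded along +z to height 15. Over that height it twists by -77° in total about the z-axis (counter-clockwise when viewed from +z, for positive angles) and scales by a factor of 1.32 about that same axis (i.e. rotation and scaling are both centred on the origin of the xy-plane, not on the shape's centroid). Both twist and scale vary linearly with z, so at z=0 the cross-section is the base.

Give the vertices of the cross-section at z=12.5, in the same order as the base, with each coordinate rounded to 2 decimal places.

t = z/height = 12.5/15 = 0.833333
s = 1 + (scale-1)·z/height = 1 + (1.32-1)·12.5/15 = 1.266667
θ = twist·z/height = -77°·12.5/15 = -64.1667° = -1.119920 rad
cos θ = 0.435755, sin θ = -0.900065 (intermediates below are computed at full precision and shown rounded to 5 d.p.)
v1: (-3,-0.5) → rotate → (-1.75730,2.48232) → ×s → (-2.22591,3.14427) → (-2.23,3.14)
v2: (0.5,-4.5) → rotate → (-3.83242,-2.41093) → ×s → (-4.85439,-3.05384) → (-4.85,-3.05)
v3: (4,0) → rotate → (1.74302,-3.60026) → ×s → (2.20782,-4.56033) → (2.21,-4.56)

Cross-section at z=12.5: (-2.23,3.14) (-4.85,-3.05) (2.21,-4.56)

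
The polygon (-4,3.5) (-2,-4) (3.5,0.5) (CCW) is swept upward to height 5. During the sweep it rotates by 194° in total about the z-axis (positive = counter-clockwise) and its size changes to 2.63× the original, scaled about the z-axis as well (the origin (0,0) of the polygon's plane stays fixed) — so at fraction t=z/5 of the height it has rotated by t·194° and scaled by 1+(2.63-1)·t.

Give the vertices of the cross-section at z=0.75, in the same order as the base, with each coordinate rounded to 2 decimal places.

Cross-section at z=0.75: (-6.47,1.38) (0.25,-5.56) (3.50,2.66)

t = z/height = 0.75/5 = 0.15
s = 1 + (scale-1)·z/height = 1 + (2.63-1)·0.75/5 = 1.244500
θ = twist·z/height = 194°·0.75/5 = 29.1000° = 0.507891 rad
cos θ = 0.873772, sin θ = 0.486335 (intermediates below are computed at full precision and shown rounded to 5 d.p.)
v1: (-4,3.5) → rotate → (-5.19726,1.11286) → ×s → (-6.46799,1.38496) → (-6.47,1.38)
v2: (-2,-4) → rotate → (0.19780,-4.46776) → ×s → (0.24616,-5.56013) → (0.25,-5.56)
v3: (3.5,0.5) → rotate → (2.81504,2.13906) → ×s → (3.50331,2.66206) → (3.50,2.66)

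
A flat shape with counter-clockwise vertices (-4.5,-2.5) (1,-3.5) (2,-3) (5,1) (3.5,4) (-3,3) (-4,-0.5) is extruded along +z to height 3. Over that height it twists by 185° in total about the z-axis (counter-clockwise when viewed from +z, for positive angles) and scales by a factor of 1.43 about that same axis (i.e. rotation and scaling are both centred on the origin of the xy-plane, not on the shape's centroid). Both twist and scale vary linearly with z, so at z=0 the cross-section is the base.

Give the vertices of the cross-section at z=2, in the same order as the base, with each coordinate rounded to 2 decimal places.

t = z/height = 2/3 = 0.666667
s = 1 + (scale-1)·z/height = 1 + (1.43-1)·2/3 = 1.286667
θ = twist·z/height = 185°·2/3 = 123.3333° = 2.152573 rad
cos θ = -0.549509, sin θ = 0.835488 (intermediates below are computed at full precision and shown rounded to 5 d.p.)
v1: (-4.5,-2.5) → rotate → (4.56151,-2.38592) → ×s → (5.86914,-3.06989) → (5.87,-3.07)
v2: (1,-3.5) → rotate → (2.37470,2.75877) → ×s → (3.05545,3.54962) → (3.06,3.55)
v3: (2,-3) → rotate → (1.40745,3.31950) → ×s → (1.81091,4.27109) → (1.81,4.27)
v4: (5,1) → rotate → (-3.58303,3.62793) → ×s → (-4.61017,4.66794) → (-4.61,4.67)
v5: (3.5,4) → rotate → (-5.26523,0.72617) → ×s → (-6.77460,0.93434) → (-6.77,0.93)
v6: (-3,3) → rotate → (-0.85794,-4.15499) → ×s → (-1.10388,-5.34609) → (-1.10,-5.35)
v7: (-4,-0.5) → rotate → (2.61578,-3.06720) → ×s → (3.36564,-3.94646) → (3.37,-3.95)

Cross-section at z=2: (5.87,-3.07) (3.06,3.55) (1.81,4.27) (-4.61,4.67) (-6.77,0.93) (-1.10,-5.35) (3.37,-3.95)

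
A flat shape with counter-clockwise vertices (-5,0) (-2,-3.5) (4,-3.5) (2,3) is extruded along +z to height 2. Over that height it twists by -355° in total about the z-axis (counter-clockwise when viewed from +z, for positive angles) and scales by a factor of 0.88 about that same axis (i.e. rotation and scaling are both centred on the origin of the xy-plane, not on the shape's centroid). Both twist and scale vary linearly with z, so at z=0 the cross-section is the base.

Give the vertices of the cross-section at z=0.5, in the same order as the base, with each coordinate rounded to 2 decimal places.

t = z/height = 0.5/2 = 0.25
s = 1 + (scale-1)·z/height = 1 + (0.88-1)·0.5/2 = 0.970000
θ = twist·z/height = -355°·0.5/2 = -88.7500° = -1.548980 rad
cos θ = 0.021815, sin θ = -0.999762 (intermediates below are computed at full precision and shown rounded to 5 d.p.)
v1: (-5,0) → rotate → (-0.10907,4.99881) → ×s → (-0.10580,4.84885) → (-0.11,4.85)
v2: (-2,-3.5) → rotate → (-3.54280,1.92317) → ×s → (-3.43651,1.86548) → (-3.44,1.87)
v3: (4,-3.5) → rotate → (-3.41191,-4.07540) → ×s → (-3.30955,-3.95314) → (-3.31,-3.95)
v4: (2,3) → rotate → (3.04292,-1.93408) → ×s → (2.95163,-1.87606) → (2.95,-1.88)

Cross-section at z=0.5: (-0.11,4.85) (-3.44,1.87) (-3.31,-3.95) (2.95,-1.88)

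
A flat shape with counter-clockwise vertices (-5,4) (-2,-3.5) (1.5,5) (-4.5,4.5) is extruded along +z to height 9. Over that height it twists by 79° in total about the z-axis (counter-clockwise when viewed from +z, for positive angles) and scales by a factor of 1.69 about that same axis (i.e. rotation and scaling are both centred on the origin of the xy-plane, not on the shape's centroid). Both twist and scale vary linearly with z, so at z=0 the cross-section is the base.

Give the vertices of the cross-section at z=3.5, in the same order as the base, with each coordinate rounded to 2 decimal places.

t = z/height = 3.5/9 = 0.388889
s = 1 + (scale-1)·z/height = 1 + (1.69-1)·3.5/9 = 1.268333
θ = twist·z/height = 79°·3.5/9 = 30.7222° = 0.536204 rad
cos θ = 0.859654, sin θ = 0.510876 (intermediates below are computed at full precision and shown rounded to 5 d.p.)
v1: (-5,4) → rotate → (-6.34178,0.88423) → ×s → (-8.04349,1.12150) → (-8.04,1.12)
v2: (-2,-3.5) → rotate → (0.06876,-4.03054) → ×s → (0.08721,-5.11207) → (0.09,-5.11)
v3: (1.5,5) → rotate → (-1.26490,5.06459) → ×s → (-1.60432,6.42358) → (-1.60,6.42)
v4: (-4.5,4.5) → rotate → (-6.16739,1.56950) → ×s → (-7.82230,1.99065) → (-7.82,1.99)

Cross-section at z=3.5: (-8.04,1.12) (0.09,-5.11) (-1.60,6.42) (-7.82,1.99)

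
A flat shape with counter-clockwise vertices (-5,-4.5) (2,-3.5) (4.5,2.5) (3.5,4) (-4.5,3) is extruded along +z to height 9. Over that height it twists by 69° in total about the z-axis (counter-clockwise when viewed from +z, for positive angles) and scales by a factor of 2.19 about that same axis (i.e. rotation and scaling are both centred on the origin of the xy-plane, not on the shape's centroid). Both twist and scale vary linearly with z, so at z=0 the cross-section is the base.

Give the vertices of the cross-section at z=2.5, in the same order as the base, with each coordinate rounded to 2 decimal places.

t = z/height = 2.5/9 = 0.277778
s = 1 + (scale-1)·z/height = 1 + (2.19-1)·2.5/9 = 1.330556
θ = twist·z/height = 69°·2.5/9 = 19.1667° = 0.334521 rad
cos θ = 0.944568, sin θ = 0.328317 (intermediates below are computed at full precision and shown rounded to 5 d.p.)
v1: (-5,-4.5) → rotate → (-3.24541,-5.89214) → ×s → (-4.31820,-7.83982) → (-4.32,-7.84)
v2: (2,-3.5) → rotate → (3.03825,-2.64935) → ×s → (4.04255,-3.52511) → (4.04,-3.53)
v3: (4.5,2.5) → rotate → (3.42976,3.83885) → ×s → (4.56349,5.10780) → (4.56,5.11)
v4: (3.5,4) → rotate → (1.99272,4.92738) → ×s → (2.65142,6.55615) → (2.65,6.56)
v5: (-4.5,3) → rotate → (-5.23551,1.35628) → ×s → (-6.96613,1.80460) → (-6.97,1.80)

Cross-section at z=2.5: (-4.32,-7.84) (4.04,-3.53) (4.56,5.11) (2.65,6.56) (-6.97,1.80)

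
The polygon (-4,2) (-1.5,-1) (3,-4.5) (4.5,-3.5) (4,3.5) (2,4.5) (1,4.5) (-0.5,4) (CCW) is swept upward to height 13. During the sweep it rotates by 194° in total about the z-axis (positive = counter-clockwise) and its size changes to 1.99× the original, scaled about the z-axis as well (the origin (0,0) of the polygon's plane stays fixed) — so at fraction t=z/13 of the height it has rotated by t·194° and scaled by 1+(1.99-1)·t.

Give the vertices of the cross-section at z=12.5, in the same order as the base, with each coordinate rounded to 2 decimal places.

Cross-section at z=12.5: (8.20,-2.99) (2.69,2.27) (-6.82,8.06) (-9.50,5.79) (-6.98,-7.68) (-2.88,-9.17) (-0.94,-8.95) (1.86,-7.65)

t = z/height = 12.5/13 = 0.961538
s = 1 + (scale-1)·z/height = 1 + (1.99-1)·12.5/13 = 1.951923
θ = twist·z/height = 194°·12.5/13 = 186.5385° = 3.255710 rad
cos θ = -0.993496, sin θ = -0.113870 (intermediates below are computed at full precision and shown rounded to 5 d.p.)
v1: (-4,2) → rotate → (4.20172,-1.53151) → ×s → (8.20144,-2.98939) → (8.20,-2.99)
v2: (-1.5,-1) → rotate → (1.37637,1.16430) → ×s → (2.68657,2.27263) → (2.69,2.27)
v3: (3,-4.5) → rotate → (-3.49290,4.12912) → ×s → (-6.81788,8.05972) → (-6.82,8.06)
v4: (4.5,-3.5) → rotate → (-4.86928,2.96482) → ×s → (-9.50445,5.78710) → (-9.50,5.79)
v5: (4,3.5) → rotate → (-3.57544,-3.93272) → ×s → (-6.97898,-7.67636) → (-6.98,-7.68)
v6: (2,4.5) → rotate → (-1.47458,-4.69847) → ×s → (-2.87826,-9.17105) → (-2.88,-9.17)
v7: (1,4.5) → rotate → (-0.48108,-4.58460) → ×s → (-0.93903,-8.94879) → (-0.94,-8.95)
v8: (-0.5,4) → rotate → (0.95223,-3.91705) → ×s → (1.85868,-7.64578) → (1.86,-7.65)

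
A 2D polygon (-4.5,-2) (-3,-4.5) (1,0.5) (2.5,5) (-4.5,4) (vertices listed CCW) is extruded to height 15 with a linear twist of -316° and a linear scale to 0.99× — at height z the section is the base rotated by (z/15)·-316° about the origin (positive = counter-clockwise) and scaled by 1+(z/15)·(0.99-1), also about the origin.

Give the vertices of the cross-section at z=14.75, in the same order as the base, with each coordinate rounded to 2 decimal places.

t = z/height = 14.75/15 = 0.983333
s = 1 + (scale-1)·z/height = 1 + (0.99-1)·14.75/15 = 0.990167
θ = twist·z/height = -316°·14.75/15 = -310.7333° = -5.423320 rad
cos θ = 0.652539, sin θ = 0.757755 (intermediates below are computed at full precision and shown rounded to 5 d.p.)
v1: (-4.5,-2) → rotate → (-1.42092,-4.71498) → ×s → (-1.40695,-4.66861) → (-1.41,-4.67)
v2: (-3,-4.5) → rotate → (1.45228,-5.20969) → ×s → (1.43800,-5.15846) → (1.44,-5.16)
v3: (1,0.5) → rotate → (0.27366,1.08402) → ×s → (0.27097,1.07336) → (0.27,1.07)
v4: (2.5,5) → rotate → (-2.15743,5.15708) → ×s → (-2.13621,5.10637) → (-2.14,5.11)
v5: (-4.5,4) → rotate → (-5.96745,-0.79974) → ×s → (-5.90877,-0.79188) → (-5.91,-0.79)

Cross-section at z=14.75: (-1.41,-4.67) (1.44,-5.16) (0.27,1.07) (-2.14,5.11) (-5.91,-0.79)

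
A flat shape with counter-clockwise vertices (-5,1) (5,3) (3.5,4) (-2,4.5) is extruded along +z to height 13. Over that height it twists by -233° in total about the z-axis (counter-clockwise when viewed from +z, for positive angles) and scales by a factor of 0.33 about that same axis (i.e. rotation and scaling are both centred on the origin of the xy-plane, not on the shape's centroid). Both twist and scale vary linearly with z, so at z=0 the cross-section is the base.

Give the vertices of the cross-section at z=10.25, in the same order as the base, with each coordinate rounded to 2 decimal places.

t = z/height = 10.25/13 = 0.788462
s = 1 + (scale-1)·z/height = 1 + (0.33-1)·10.25/13 = 0.471731
θ = twist·z/height = -233°·10.25/13 = -183.7115° = -3.206371 rad
cos θ = -0.997903, sin θ = 0.064733 (intermediates below are computed at full precision and shown rounded to 5 d.p.)
v1: (-5,1) → rotate → (4.92478,-1.32157) → ×s → (2.32317,-0.62342) → (2.32,-0.62)
v2: (5,3) → rotate → (-5.18371,-2.67004) → ×s → (-2.44532,-1.25954) → (-2.45,-1.26)
v3: (3.5,4) → rotate → (-3.75159,-3.76504) → ×s → (-1.76974,-1.77609) → (-1.77,-1.78)
v4: (-2,4.5) → rotate → (1.70451,-4.62003) → ×s → (0.80407,-2.17941) → (0.80,-2.18)

Cross-section at z=10.25: (2.32,-0.62) (-2.45,-1.26) (-1.77,-1.78) (0.80,-2.18)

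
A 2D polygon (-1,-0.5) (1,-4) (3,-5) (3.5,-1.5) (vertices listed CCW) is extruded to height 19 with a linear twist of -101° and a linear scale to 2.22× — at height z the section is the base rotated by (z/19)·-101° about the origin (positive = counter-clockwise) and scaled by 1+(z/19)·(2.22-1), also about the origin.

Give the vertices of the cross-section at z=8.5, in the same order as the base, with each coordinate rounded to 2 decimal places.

t = z/height = 8.5/19 = 0.447368
s = 1 + (scale-1)·z/height = 1 + (2.22-1)·8.5/19 = 1.545789
θ = twist·z/height = -101°·8.5/19 = -45.1842° = -0.788613 rad
cos θ = 0.704830, sin θ = -0.709377 (intermediates below are computed at full precision and shown rounded to 5 d.p.)
v1: (-1,-0.5) → rotate → (-1.05952,0.35696) → ×s → (-1.63779,0.55179) → (-1.64,0.55)
v2: (1,-4) → rotate → (-2.13268,-3.52870) → ×s → (-3.29667,-5.45462) → (-3.30,-5.45)
v3: (3,-5) → rotate → (-1.43239,-5.65228) → ×s → (-2.21418,-8.73723) → (-2.21,-8.74)
v4: (3.5,-1.5) → rotate → (1.40284,-3.54006) → ×s → (2.16849,-5.47219) → (2.17,-5.47)

Cross-section at z=8.5: (-1.64,0.55) (-3.30,-5.45) (-2.21,-8.74) (2.17,-5.47)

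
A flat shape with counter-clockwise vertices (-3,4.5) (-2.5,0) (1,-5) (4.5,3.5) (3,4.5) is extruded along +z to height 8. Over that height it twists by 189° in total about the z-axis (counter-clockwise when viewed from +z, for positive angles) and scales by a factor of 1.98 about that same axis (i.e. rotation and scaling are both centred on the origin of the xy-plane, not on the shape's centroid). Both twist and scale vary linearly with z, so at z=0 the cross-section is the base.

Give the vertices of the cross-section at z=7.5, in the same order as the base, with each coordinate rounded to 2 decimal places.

t = z/height = 7.5/8 = 0.9375
s = 1 + (scale-1)·z/height = 1 + (1.98-1)·7.5/8 = 1.918750
θ = twist·z/height = 189°·7.5/8 = 177.1875° = 3.092505 rad
cos θ = -0.998795, sin θ = 0.049068 (intermediates below are computed at full precision and shown rounded to 5 d.p.)
v1: (-3,4.5) → rotate → (2.77558,-4.64178) → ×s → (5.32565,-8.90642) → (5.33,-8.91)
v2: (-2.5,0) → rotate → (2.49699,-0.12267) → ×s → (4.79110,-0.23537) → (4.79,-0.24)
v3: (1,-5) → rotate → (-0.75346,5.04304) → ×s → (-1.44570,9.67634) → (-1.45,9.68)
v4: (4.5,3.5) → rotate → (-4.66632,-3.27498) → ×s → (-8.95349,-6.28387) → (-8.95,-6.28)
v5: (3,4.5) → rotate → (-3.21719,-4.34738) → ×s → (-6.17299,-8.34153) → (-6.17,-8.34)

Cross-section at z=7.5: (5.33,-8.91) (4.79,-0.24) (-1.45,9.68) (-8.95,-6.28) (-6.17,-8.34)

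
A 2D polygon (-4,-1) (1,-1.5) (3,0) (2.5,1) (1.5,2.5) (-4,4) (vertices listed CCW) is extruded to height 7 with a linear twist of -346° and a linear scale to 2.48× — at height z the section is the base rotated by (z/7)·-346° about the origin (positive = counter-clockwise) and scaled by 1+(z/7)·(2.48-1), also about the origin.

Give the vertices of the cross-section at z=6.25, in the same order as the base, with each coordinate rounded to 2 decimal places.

Cross-section at z=6.25: (-4.03,-8.68) (4.17,-0.38) (4.38,5.42) (1.84,5.97) (-2.33,6.36) (-13.06,-1.39)

t = z/height = 6.25/7 = 0.892857
s = 1 + (scale-1)·z/height = 1 + (2.48-1)·6.25/7 = 2.321429
θ = twist·z/height = -346°·6.25/7 = -308.9286° = -5.391821 rad
cos θ = 0.628351, sin θ = 0.777930 (intermediates below are computed at full precision and shown rounded to 5 d.p.)
v1: (-4,-1) → rotate → (-1.73547,-3.74007) → ×s → (-4.02878,-8.68231) → (-4.03,-8.68)
v2: (1,-1.5) → rotate → (1.79525,-0.16460) → ×s → (4.16754,-0.38210) → (4.17,-0.38)
v3: (3,0) → rotate → (1.88505,2.33379) → ×s → (4.37602,5.41773) → (4.38,5.42)
v4: (2.5,1) → rotate → (0.79295,2.57318) → ×s → (1.84077,5.97344) → (1.84,5.97)
v5: (1.5,2.5) → rotate → (-1.00230,2.73777) → ×s → (-2.32676,6.35554) → (-2.33,6.36)
v6: (-4,4) → rotate → (-5.62512,-0.59832) → ×s → (-13.05832,-1.38895) → (-13.06,-1.39)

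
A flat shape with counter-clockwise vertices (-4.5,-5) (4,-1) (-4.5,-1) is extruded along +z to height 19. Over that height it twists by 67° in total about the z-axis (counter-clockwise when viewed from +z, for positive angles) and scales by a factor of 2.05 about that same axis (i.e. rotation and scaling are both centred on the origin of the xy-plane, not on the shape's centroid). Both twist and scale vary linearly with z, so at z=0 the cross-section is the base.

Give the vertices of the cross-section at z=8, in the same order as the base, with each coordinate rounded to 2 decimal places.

t = z/height = 8/19 = 0.421053
s = 1 + (scale-1)·z/height = 1 + (2.05-1)·8/19 = 1.442105
θ = twist·z/height = 67°·8/19 = 28.2105° = 0.492367 rad
cos θ = 0.881217, sin θ = 0.472713 (intermediates below are computed at full precision and shown rounded to 5 d.p.)
v1: (-4.5,-5) → rotate → (-1.60191,-6.53329) → ×s → (-2.31012,-9.42169) → (-2.31,-9.42)
v2: (4,-1) → rotate → (3.99758,1.00963) → ×s → (5.76493,1.45600) → (5.76,1.46)
v3: (-4.5,-1) → rotate → (-3.49276,-3.00842) → ×s → (-5.03693,-4.33846) → (-5.04,-4.34)

Cross-section at z=8: (-2.31,-9.42) (5.76,1.46) (-5.04,-4.34)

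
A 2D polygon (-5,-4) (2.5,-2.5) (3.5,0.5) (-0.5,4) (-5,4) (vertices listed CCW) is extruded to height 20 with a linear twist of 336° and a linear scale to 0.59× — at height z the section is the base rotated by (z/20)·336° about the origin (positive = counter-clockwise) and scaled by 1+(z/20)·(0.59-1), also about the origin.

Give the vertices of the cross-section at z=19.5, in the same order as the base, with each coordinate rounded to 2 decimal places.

t = z/height = 19.5/20 = 0.975
s = 1 + (scale-1)·z/height = 1 + (0.59-1)·19.5/20 = 0.600250
θ = twist·z/height = 336°·19.5/20 = 327.6000° = 5.717699 rad
cos θ = 0.844328, sin θ = -0.535827 (intermediates below are computed at full precision and shown rounded to 5 d.p.)
v1: (-5,-4) → rotate → (-6.36495,-0.69818) → ×s → (-3.82056,-0.41908) → (-3.82,-0.42)
v2: (2.5,-2.5) → rotate → (0.77125,-3.45039) → ×s → (0.46294,-2.07109) → (0.46,-2.07)
v3: (3.5,0.5) → rotate → (3.22306,-1.45323) → ×s → (1.93464,-0.87230) → (1.93,-0.87)
v4: (-0.5,4) → rotate → (1.72114,3.64523) → ×s → (1.03312,2.18805) → (1.03,2.19)
v5: (-5,4) → rotate → (-2.07833,6.05645) → ×s → (-1.24752,3.63538) → (-1.25,3.64)

Cross-section at z=19.5: (-3.82,-0.42) (0.46,-2.07) (1.93,-0.87) (1.03,2.19) (-1.25,3.64)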